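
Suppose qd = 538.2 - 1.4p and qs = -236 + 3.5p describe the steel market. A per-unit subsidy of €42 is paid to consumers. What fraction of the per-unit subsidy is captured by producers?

Producer share = 2/7

Pre-subsidy: 538.2 - 1.4p = -236 + 3.5p gives p* = 158, q* = 317.
With the rebate, buyers effectively pay pb = ps − 42, where ps is the price sellers receive.
Demand in terms of ps becomes qd = 538.2 − 1.4(ps − 42) = 597 - 1.4ps. Setting this equal to supply: 597 - 1.4ps = -236 + 3.5ps, so ps = 170.
Buyers pay pb = 170 − 42 = 128; q' = -236 + 3.5·170 = 359.
Buyers' price falls by p* − pb = 158 − 128 = 30; sellers' price rises by ps − p* = 170 − 158 = 12.
So producers capture 12/42 = 2/7 of each unit of subsidy.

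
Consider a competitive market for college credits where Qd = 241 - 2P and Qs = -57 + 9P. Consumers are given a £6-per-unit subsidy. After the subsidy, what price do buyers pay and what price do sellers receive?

Buyers pay 244/11; sellers receive 310/11

Pre-subsidy: 241 - 2P = -57 + 9P gives P* = 298/11, Q* = 2055/11.
With the rebate, buyers effectively pay Pb = Ps − 6, where Ps is the price sellers receive.
Demand in terms of Ps becomes Qd = 241 − 2(Ps − 6) = 253 - 2Ps. Setting this equal to supply: 253 - 2Ps = -57 + 9Ps, so Ps = 310/11.
Buyers pay Pb = 310/11 − 6 = 244/11; Q' = -57 + 9·(310/11) = 2163/11.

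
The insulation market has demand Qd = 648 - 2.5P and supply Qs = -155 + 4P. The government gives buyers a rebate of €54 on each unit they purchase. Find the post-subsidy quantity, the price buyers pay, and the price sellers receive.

Q' = 5489/13; buyers pay 1174/13; sellers receive 1876/13

Pre-subsidy: 648 - 2.5P = -155 + 4P gives P* = 1606/13, Q* = 4409/13.
With the rebate, buyers effectively pay Pb = Ps − 54, where Ps is the price sellers receive.
Demand in terms of Ps becomes Qd = 648 − 2.5(Ps − 54) = 783 - 2.5Ps. Setting this equal to supply: 783 - 2.5Ps = -155 + 4Ps, so Ps = 1876/13.
Buyers pay Pb = 1876/13 − 54 = 1174/13; Q' = -155 + 4·(1876/13) = 5489/13.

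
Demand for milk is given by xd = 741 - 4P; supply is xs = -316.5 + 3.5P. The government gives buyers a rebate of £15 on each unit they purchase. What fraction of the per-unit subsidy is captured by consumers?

Consumer share = 7/15

Pre-subsidy: 741 - 4P = -316.5 + 3.5P gives P* = 141, x* = 177.
With the rebate, buyers effectively pay Pb = Ps − 15, where Ps is the price sellers receive.
Demand in terms of Ps becomes xd = 741 − 4(Ps − 15) = 801 - 4Ps. Setting this equal to supply: 801 - 4Ps = -316.5 + 3.5Ps, so Ps = 149.
Buyers pay Pb = 149 − 15 = 134; x' = -316.5 + 3.5·149 = 205.
Buyers' price falls by P* − Pb = 141 − 134 = 7; sellers' price rises by Ps − P* = 149 − 141 = 8.
So consumers capture 7/15 = 7/15 of each unit of subsidy.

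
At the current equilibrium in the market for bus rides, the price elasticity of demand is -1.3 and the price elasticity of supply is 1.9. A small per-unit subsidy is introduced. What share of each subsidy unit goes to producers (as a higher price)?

For a small subsidy around the equilibrium, the benefit split depends on the relative slopes, which at a point are proportional to the elasticities.
Buyer share = εs/(εs + |εd|) = 1.9/(1.9 + 1.3) = 0.59375; seller share = |εd|/(εs + |εd|) = 0.40625.
So producers capture 0.40625 of the subsidy.

Producer share = 0.40625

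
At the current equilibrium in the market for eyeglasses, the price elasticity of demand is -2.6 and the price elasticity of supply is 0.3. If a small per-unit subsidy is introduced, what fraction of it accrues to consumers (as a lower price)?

Consumer share = 3/29

For a small subsidy around the equilibrium, the benefit split depends on the relative slopes, which at a point are proportional to the elasticities.
Buyer share = εs/(εs + |εd|) = 0.3/(0.3 + 2.6) = 3/29; seller share = |εd|/(εs + |εd|) = 26/29.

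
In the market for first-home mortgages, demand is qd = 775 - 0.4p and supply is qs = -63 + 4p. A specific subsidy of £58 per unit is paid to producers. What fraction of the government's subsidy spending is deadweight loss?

DWL / government spending = 116/7919

Pre-subsidy: 775 - 0.4p = -63 + 4p gives p* = 2095/11, q* = 7687/11.
With the subsidy, sellers receive ps = pb + 58 for each unit, where pb is the price buyers pay.
Supply in terms of pb becomes qs = -63 + 4(pb + 58) = 169 + 4pb. Setting this equal to demand: 775 - 0.4pb = 169 + 4pb, so pb = 1515/11.
Sellers receive ps = 1515/11 + 58 = 2153/11; q' = 775 − 0.4·(1515/11) = 7919/11.
ΔCS = ½(7687/11 + 7919/11)(2095/11 − 1515/11) = 4525740/121; ΔPS = ½(7687/11 + 7919/11)(2153/11 − 2095/11) = 452574/121.
Government spending = 58 × 7919/11 = 459302/11.
DWL = ½ × 58 × (7919/11 − 7687/11) = 6728/11; fraction = (6728/11) / (459302/11) = 116/7919.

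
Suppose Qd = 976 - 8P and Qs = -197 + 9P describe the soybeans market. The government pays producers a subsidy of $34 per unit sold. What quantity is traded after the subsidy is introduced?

Q' = 568

Pre-subsidy: 976 - 8P = -197 + 9P gives P* = 69, Q* = 424.
With the subsidy, sellers receive Ps = Pb + 34 for each unit, where Pb is the price buyers pay.
Supply in terms of Pb becomes Qs = -197 + 9(Pb + 34) = 109 + 9Pb. Setting this equal to demand: 976 - 8Pb = 109 + 9Pb, so Pb = 51.
Sellers receive Ps = 51 + 34 = 85; Q' = 976 − 8·51 = 568.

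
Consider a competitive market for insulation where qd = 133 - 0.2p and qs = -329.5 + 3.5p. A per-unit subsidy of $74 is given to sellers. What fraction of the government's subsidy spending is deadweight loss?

DWL / government spending = 7/122

Pre-subsidy: 133 - 0.2p = -329.5 + 3.5p gives p* = 125, q* = 108.
With the subsidy, sellers receive ps = pb + 74 for each unit, where pb is the price buyers pay.
Supply in terms of pb becomes qs = -329.5 + 3.5(pb + 74) = -70.5 + 3.5pb. Setting this equal to demand: 133 - 0.2pb = -70.5 + 3.5pb, so pb = 55.
Sellers receive ps = 55 + 74 = 129; q' = 133 − 0.2·55 = 122.
ΔCS = ½(108 + 122)(125 − 55) = 8050; ΔPS = ½(108 + 122)(129 − 125) = 460.
Government spending = 74 × 122 = 9028.
DWL = ½ × 74 × (122 − 108) = 518; fraction = 518 / 9028 = 7/122.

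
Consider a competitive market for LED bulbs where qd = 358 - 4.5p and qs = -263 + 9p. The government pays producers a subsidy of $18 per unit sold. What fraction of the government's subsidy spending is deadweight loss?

Pre-subsidy: 358 - 4.5p = -263 + 9p gives p* = 46, q* = 151.
With the subsidy, sellers receive ps = pb + 18 for each unit, where pb is the price buyers pay.
Supply in terms of pb becomes qs = -263 + 9(pb + 18) = -101 + 9pb. Setting this equal to demand: 358 - 4.5pb = -101 + 9pb, so pb = 34.
Sellers receive ps = 34 + 18 = 52; q' = 358 − 4.5·34 = 205.
ΔCS = ½(151 + 205)(46 − 34) = 2136; ΔPS = ½(151 + 205)(52 − 46) = 1068.
Government spending = 18 × 205 = 3690.
DWL = ½ × 18 × (205 − 151) = 486; fraction = 486 / 3690 = 27/205.

DWL / government spending = 27/205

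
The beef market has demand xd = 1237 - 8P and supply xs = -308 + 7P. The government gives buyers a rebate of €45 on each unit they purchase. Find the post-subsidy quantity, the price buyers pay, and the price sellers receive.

Pre-subsidy: 1237 - 8P = -308 + 7P gives P* = 103, x* = 413.
With the rebate, buyers effectively pay Pb = Ps − 45, where Ps is the price sellers receive.
Demand in terms of Ps becomes xd = 1237 − 8(Ps − 45) = 1597 - 8Ps. Setting this equal to supply: 1597 - 8Ps = -308 + 7Ps, so Ps = 127.
Buyers pay Pb = 127 − 45 = 82; x' = -308 + 7·127 = 581.

x' = 581; buyers pay €82; sellers receive €127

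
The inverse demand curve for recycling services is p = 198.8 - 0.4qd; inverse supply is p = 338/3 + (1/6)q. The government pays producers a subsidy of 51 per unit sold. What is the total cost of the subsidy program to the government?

Pre-subsidy: 198.8 - 0.4q = 338/3 + (1/6)q gives q* = 152 and p* = 138.
With the subsidy, sellers receive ps = pb + 51 for each unit, where pb is the price buyers pay.
On the curves, pb = 198.8 - 0.4q and ps = 338/3 + (1/6)q; the wedge ps − pb = 51 gives 338/3 + (1/6)q − (198.8 - 0.4q) = 51, so q' = 242.
Then pb = 198.8 − 0.4·242 = 102 and ps = 338/3 + (1/6)·242 = 153.
Government outlay = subsidy × quantity = 51 × 242 = 12342.

Government cost = 12342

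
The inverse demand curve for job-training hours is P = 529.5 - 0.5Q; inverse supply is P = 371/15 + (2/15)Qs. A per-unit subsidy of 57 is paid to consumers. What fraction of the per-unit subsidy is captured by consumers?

Consumer share = 15/19

Pre-subsidy: 529.5 - 0.5Q = 371/15 + (2/15)Q gives Q* = 797 and P* = 131.
With the rebate, buyers effectively pay Pb = Ps − 57, where Ps is the price sellers receive.
On the curves, Pb = 529.5 - 0.5Q and Ps = 371/15 + (2/15)Q; the wedge Ps − Pb = 57 gives 371/15 + (2/15)Q − (529.5 - 0.5Q) = 57, so Q' = 887.
Then Pb = 529.5 − 0.5·887 = 86 and Ps = 371/15 + (2/15)·887 = 143.
Buyers' price falls by P* − Pb = 131 − 86 = 45; sellers' price rises by Ps − P* = 143 − 131 = 12.
So consumers capture 45/57 = 15/19 of each unit of subsidy.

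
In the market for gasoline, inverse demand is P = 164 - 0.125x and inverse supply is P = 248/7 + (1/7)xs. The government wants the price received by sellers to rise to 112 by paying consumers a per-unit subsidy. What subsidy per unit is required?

Required subsidy s = 15 per unit

At a seller price of 112, quantity supplied is -248 + 7·112 = 536.
Buyers absorb 536 only when they pay Pb = 164 − 0.125·536 = 97.
s = Ps − Pb = 112 − 97 = 15.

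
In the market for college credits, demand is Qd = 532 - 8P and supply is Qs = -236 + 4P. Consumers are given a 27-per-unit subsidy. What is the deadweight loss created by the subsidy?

Pre-subsidy: 532 - 8P = -236 + 4P gives P* = 64, Q* = 20.
With the rebate, buyers effectively pay Pb = Ps − 27, where Ps is the price sellers receive.
Demand in terms of Ps becomes Qd = 532 − 8(Ps − 27) = 748 - 8Ps. Setting this equal to supply: 748 - 8Ps = -236 + 4Ps, so Ps = 82.
Buyers pay Pb = 82 − 27 = 55; Q' = -236 + 4·82 = 92.
The subsidy expands output by 92 − 20 = 72 past the efficient level; on those units the gap between marginal cost and willingness to pay runs from 0 up to 27.
DWL = ½ × 27 × 72 = 972.

Deadweight loss = 972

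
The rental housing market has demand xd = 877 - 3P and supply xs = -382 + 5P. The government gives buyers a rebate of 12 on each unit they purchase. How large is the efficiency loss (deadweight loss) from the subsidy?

Pre-subsidy: 877 - 3P = -382 + 5P gives P* = 157.375, x* = 404.875.
With the rebate, buyers effectively pay Pb = Ps − 12, where Ps is the price sellers receive.
Demand in terms of Ps becomes xd = 877 − 3(Ps − 12) = 913 - 3Ps. Setting this equal to supply: 913 - 3Ps = -382 + 5Ps, so Ps = 161.875.
Buyers pay Pb = 161.875 − 12 = 149.875; x' = -382 + 5·161.875 = 427.375.
The subsidy expands output by 427.375 − 404.875 = 22.5 past the efficient level; on those units the gap between marginal cost and willingness to pay runs from 0 up to 12.
DWL = ½ × 12 × 22.5 = 135.

Deadweight loss = 135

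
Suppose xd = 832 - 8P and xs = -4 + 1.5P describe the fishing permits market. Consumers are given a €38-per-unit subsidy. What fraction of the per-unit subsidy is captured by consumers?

Consumer share = 3/19

Pre-subsidy: 832 - 8P = -4 + 1.5P gives P* = 88, x* = 128.
With the rebate, buyers effectively pay Pb = Ps − 38, where Ps is the price sellers receive.
Demand in terms of Ps becomes xd = 832 − 8(Ps − 38) = 1136 - 8Ps. Setting this equal to supply: 1136 - 8Ps = -4 + 1.5Ps, so Ps = 120.
Buyers pay Pb = 120 − 38 = 82; x' = -4 + 1.5·120 = 176.
Buyers' price falls by P* − Pb = 88 − 82 = 6; sellers' price rises by Ps − P* = 120 − 88 = 32.
So consumers capture 6/38 = 3/19 of each unit of subsidy.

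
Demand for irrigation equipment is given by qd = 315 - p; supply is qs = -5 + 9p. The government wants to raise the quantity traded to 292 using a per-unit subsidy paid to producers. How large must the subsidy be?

At q = 292, invert demand for the buyer price: pb = (315 − 292)/1 = 23; invert supply for the seller price: ps = (292 − (-5))/9 = 33.
The subsidy must fill the gap: s = ps − pb = 33 − 23 = 10.

Required subsidy s = 10 per unit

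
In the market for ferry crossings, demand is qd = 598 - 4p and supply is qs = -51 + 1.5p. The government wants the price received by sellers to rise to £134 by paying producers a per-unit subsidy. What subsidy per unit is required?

Required subsidy s = £22 per unit

At a seller price of 134, quantity supplied is -51 + 1.5·134 = 150.
Buyers absorb 150 only when they pay pb with 598 − 4·pb = 150, i.e. pb = 112.
s = ps − pb = 134 − 112 = 22.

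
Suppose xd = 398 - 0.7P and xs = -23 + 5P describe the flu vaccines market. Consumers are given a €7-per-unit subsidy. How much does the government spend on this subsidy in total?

Government cost = 139888/57

Pre-subsidy: 398 - 0.7P = -23 + 5P gives P* = 4210/57, x* = 19739/57.
With the rebate, buyers effectively pay Pb = Ps − 7, where Ps is the price sellers receive.
Demand in terms of Ps becomes xd = 398 − 0.7(Ps − 7) = 402.9 - 0.7Ps. Setting this equal to supply: 402.9 - 0.7Ps = -23 + 5Ps, so Ps = 4259/57.
Buyers pay Pb = 4259/57 − 7 = 3860/57; x' = -23 + 5·(4259/57) = 19984/57.
Government outlay = subsidy × quantity = 7 × 19984/57 = 139888/57.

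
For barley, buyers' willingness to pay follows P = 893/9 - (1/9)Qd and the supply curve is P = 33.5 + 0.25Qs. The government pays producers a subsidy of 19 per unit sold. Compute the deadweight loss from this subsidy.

Pre-subsidy: 893/9 - (1/9)Q = 33.5 + 0.25Q gives Q* = 182 and P* = 79.
With the subsidy, sellers receive Ps = Pb + 19 for each unit, where Pb is the price buyers pay.
On the curves, Pb = 893/9 - (1/9)Q and Ps = 33.5 + 0.25Q; the wedge Ps − Pb = 19 gives 33.5 + 0.25Q − (893/9 - (1/9)Q) = 19, so Q' = 3050/13.
Then Pb = 893/9 − (1/9)·(3050/13) = 951/13 and Ps = 33.5 + 0.25·(3050/13) = 1198/13.
The subsidy expands output by 3050/13 − 182 = 684/13 past the efficient level; on those units the gap between marginal cost and willingness to pay runs from 0 up to 19.
DWL = ½ × 19 × 684/13 = 6498/13.

Deadweight loss = 6498/13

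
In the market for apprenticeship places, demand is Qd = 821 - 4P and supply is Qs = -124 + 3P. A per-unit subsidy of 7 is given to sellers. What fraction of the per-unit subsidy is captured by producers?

Pre-subsidy: 821 - 4P = -124 + 3P gives P* = 135, Q* = 281.
With the subsidy, sellers receive Ps = Pb + 7 for each unit, where Pb is the price buyers pay.
Supply in terms of Pb becomes Qs = -124 + 3(Pb + 7) = -103 + 3Pb. Setting this equal to demand: 821 - 4Pb = -103 + 3Pb, so Pb = 132.
Sellers receive Ps = 132 + 7 = 139; Q' = 821 − 4·132 = 293.
Buyers' price falls by P* − Pb = 135 − 132 = 3; sellers' price rises by Ps − P* = 139 − 135 = 4.
So producers capture 4/7 = 4/7 of each unit of subsidy.

Producer share = 4/7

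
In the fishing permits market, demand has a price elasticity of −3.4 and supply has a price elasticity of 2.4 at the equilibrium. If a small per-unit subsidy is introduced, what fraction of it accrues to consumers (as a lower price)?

For a small subsidy around the equilibrium, the benefit split depends on the relative slopes, which at a point are proportional to the elasticities.
Buyer share = εs/(εs + |εd|) = 2.4/(2.4 + 3.4) = 12/29; seller share = |εd|/(εs + |εd|) = 17/29.

Consumer share = 12/29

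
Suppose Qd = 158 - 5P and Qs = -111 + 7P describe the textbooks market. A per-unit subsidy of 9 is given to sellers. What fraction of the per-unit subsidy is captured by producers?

Pre-subsidy: 158 - 5P = -111 + 7P gives P* = 269/12, Q* = 551/12.
With the subsidy, sellers receive Ps = Pb + 9 for each unit, where Pb is the price buyers pay.
Supply in terms of Pb becomes Qs = -111 + 7(Pb + 9) = -48 + 7Pb. Setting this equal to demand: 158 - 5Pb = -48 + 7Pb, so Pb = 103/6.
Sellers receive Ps = 103/6 + 9 = 157/6; Q' = 158 − 5·(103/6) = 433/6.
Buyers' price falls by P* − Pb = 269/12 − 103/6 = 5.25; sellers' price rises by Ps − P* = 157/6 − 269/12 = 3.75.
So producers capture 3.75/9 = 5/12 of each unit of subsidy.

Producer share = 5/12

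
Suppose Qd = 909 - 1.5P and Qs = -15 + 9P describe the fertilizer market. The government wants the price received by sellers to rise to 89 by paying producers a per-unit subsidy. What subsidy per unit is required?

Required subsidy s = 7 per unit

At a seller price of 89, quantity supplied is -15 + 9·89 = 786.
Buyers absorb 786 only when they pay Pb with 909 − 1.5·Pb = 786, i.e. Pb = 82.
s = Ps − Pb = 89 − 82 = 7.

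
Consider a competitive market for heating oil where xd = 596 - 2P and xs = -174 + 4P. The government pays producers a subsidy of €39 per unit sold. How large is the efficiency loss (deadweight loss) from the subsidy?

Pre-subsidy: 596 - 2P = -174 + 4P gives P* = 385/3, x* = 1018/3.
With the subsidy, sellers receive Ps = Pb + 39 for each unit, where Pb is the price buyers pay.
Supply in terms of Pb becomes xs = -174 + 4(Pb + 39) = -18 + 4Pb. Setting this equal to demand: 596 - 2Pb = -18 + 4Pb, so Pb = 307/3.
Sellers receive Ps = 307/3 + 39 = 424/3; x' = 596 − 2·(307/3) = 1174/3.
The subsidy expands output by 1174/3 − 1018/3 = 52 past the efficient level; on those units the gap between marginal cost and willingness to pay runs from 0 up to 39.
DWL = ½ × 39 × 52 = 1014.

Deadweight loss = €1014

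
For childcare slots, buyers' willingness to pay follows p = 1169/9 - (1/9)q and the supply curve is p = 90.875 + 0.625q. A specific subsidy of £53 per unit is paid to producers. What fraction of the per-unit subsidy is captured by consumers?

Pre-subsidy: 1169/9 - (1/9)q = 90.875 + 0.625q gives q* = 53 and p* = 124.
With the subsidy, sellers receive ps = pb + 53 for each unit, where pb is the price buyers pay.
On the curves, pb = 1169/9 - (1/9)q and ps = 90.875 + 0.625q; the wedge ps − pb = 53 gives 90.875 + 0.625q − (1169/9 - (1/9)q) = 53, so q' = 125.
Then pb = 1169/9 − (1/9)·125 = 116 and ps = 90.875 + 0.625·125 = 169.
Buyers' price falls by p* − pb = 124 − 116 = 8; sellers' price rises by ps − p* = 169 − 124 = 45.
So consumers capture 8/53 = 8/53 of each unit of subsidy.

Consumer share = 8/53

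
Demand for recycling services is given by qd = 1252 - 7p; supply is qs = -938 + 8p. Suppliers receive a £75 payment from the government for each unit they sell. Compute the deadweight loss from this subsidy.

Deadweight loss = £10500

Pre-subsidy: 1252 - 7p = -938 + 8p gives p* = 146, q* = 230.
With the subsidy, sellers receive ps = pb + 75 for each unit, where pb is the price buyers pay.
Supply in terms of pb becomes qs = -938 + 8(pb + 75) = -338 + 8pb. Setting this equal to demand: 1252 - 7pb = -338 + 8pb, so pb = 106.
Sellers receive ps = 106 + 75 = 181; q' = 1252 − 7·106 = 510.
The subsidy expands output by 510 − 230 = 280 past the efficient level; on those units the gap between marginal cost and willingness to pay runs from 0 up to 75.
DWL = ½ × 75 × 280 = 10500.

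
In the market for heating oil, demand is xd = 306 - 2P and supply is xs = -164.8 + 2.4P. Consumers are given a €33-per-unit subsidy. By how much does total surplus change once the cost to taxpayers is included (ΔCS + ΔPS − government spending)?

Pre-subsidy: 306 - 2P = -164.8 + 2.4P gives P* = 107, x* = 92.
With the rebate, buyers effectively pay Pb = Ps − 33, where Ps is the price sellers receive.
Demand in terms of Ps becomes xd = 306 − 2(Ps − 33) = 372 - 2Ps. Setting this equal to supply: 372 - 2Ps = -164.8 + 2.4Ps, so Ps = 122.
Buyers pay Pb = 122 − 33 = 89; x' = -164.8 + 2.4·122 = 128.
ΔCS = ½(92 + 128)(107 − 89) = 1980; ΔPS = ½(92 + 128)(122 − 107) = 1650.
Government spending = 33 × 128 = 4224.
Net change = 1980 + 1650 − 4224 = -594. The loss equals the DWL triangle ½·33·36.

Net change in total surplus = -€594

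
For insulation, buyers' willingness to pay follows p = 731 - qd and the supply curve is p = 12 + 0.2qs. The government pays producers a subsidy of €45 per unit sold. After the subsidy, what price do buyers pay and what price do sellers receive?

Pre-subsidy: 731 - q = 12 + 0.2q gives q* = 3595/6 and p* = 791/6.
With the subsidy, sellers receive ps = pb + 45 for each unit, where pb is the price buyers pay.
On the curves, pb = 731 - q and ps = 12 + 0.2q; the wedge ps − pb = 45 gives 12 + 0.2q − (731 - q) = 45, so q' = 1910/3.
Then pb = 731 − 1·(1910/3) = 283/3 and ps = 12 + 0.2·(1910/3) = 418/3.

Buyers pay 283/3; sellers receive 418/3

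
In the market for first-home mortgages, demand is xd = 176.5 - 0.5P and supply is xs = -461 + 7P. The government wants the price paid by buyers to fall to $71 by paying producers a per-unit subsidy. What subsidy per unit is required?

At a buyer price of 71, quantity demanded is 176.5 − 0.5·71 = 141.
Sellers supply 141 only when they receive Ps with -461 + 7·Ps = 141, i.e. Ps = 86.
s = Ps − Pb = 86 − 71 = 15.

Required subsidy s = $15 per unit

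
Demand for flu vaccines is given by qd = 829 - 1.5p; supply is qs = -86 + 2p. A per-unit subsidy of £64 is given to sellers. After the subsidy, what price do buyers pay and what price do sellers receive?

Buyers pay 1574/7; sellers receive 2022/7

Pre-subsidy: 829 - 1.5p = -86 + 2p gives p* = 1830/7, q* = 3058/7.
With the subsidy, sellers receive ps = pb + 64 for each unit, where pb is the price buyers pay.
Supply in terms of pb becomes qs = -86 + 2(pb + 64) = 42 + 2pb. Setting this equal to demand: 829 - 1.5pb = 42 + 2pb, so pb = 1574/7.
Sellers receive ps = 1574/7 + 64 = 2022/7; q' = 829 − 1.5·(1574/7) = 3442/7.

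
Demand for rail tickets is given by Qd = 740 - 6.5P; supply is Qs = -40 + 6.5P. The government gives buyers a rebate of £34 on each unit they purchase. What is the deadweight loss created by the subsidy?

Deadweight loss = £1878.5

Pre-subsidy: 740 - 6.5P = -40 + 6.5P gives P* = 60, Q* = 350.
With the rebate, buyers effectively pay Pb = Ps − 34, where Ps is the price sellers receive.
Demand in terms of Ps becomes Qd = 740 − 6.5(Ps − 34) = 961 - 6.5Ps. Setting this equal to supply: 961 - 6.5Ps = -40 + 6.5Ps, so Ps = 77.
Buyers pay Pb = 77 − 34 = 43; Q' = -40 + 6.5·77 = 460.5.
The subsidy expands output by 460.5 − 350 = 110.5 past the efficient level; on those units the gap between marginal cost and willingness to pay runs from 0 up to 34.
DWL = ½ × 34 × 110.5 = 1878.5.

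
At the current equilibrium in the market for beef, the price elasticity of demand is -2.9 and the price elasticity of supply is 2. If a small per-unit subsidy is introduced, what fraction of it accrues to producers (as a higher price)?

For a small subsidy around the equilibrium, the benefit split depends on the relative slopes, which at a point are proportional to the elasticities.
Buyer share = εs/(εs + |εd|) = 2/(2 + 2.9) = 20/49; seller share = |εd|/(εs + |εd|) = 29/49.
So producers capture 29/49 of the subsidy.

Producer share = 29/49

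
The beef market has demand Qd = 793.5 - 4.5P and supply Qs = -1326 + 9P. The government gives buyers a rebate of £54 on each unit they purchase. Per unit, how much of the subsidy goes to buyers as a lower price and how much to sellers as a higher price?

Pre-subsidy: 793.5 - 4.5P = -1326 + 9P gives P* = 157, Q* = 87.
With the rebate, buyers effectively pay Pb = Ps − 54, where Ps is the price sellers receive.
Demand in terms of Ps becomes Qd = 793.5 − 4.5(Ps − 54) = 1036.5 - 4.5Ps. Setting this equal to supply: 1036.5 - 4.5Ps = -1326 + 9Ps, so Ps = 175.
Buyers pay Pb = 175 − 54 = 121; Q' = -1326 + 9·175 = 249.
Buyers' price falls by P* − Pb = 157 − 121 = 36; sellers' price rises by Ps − P* = 175 − 157 = 18.

Buyers gain £36 per unit; sellers gain £18 per unit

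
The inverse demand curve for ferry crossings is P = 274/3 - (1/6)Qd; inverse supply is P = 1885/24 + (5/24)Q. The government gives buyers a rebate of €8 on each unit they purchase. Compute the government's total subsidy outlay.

Government cost = 3992/9

Pre-subsidy: 274/3 - (1/6)Q = 1885/24 + (5/24)Q gives Q* = 307/9 and P* = 4625/54.
With the rebate, buyers effectively pay Pb = Ps − 8, where Ps is the price sellers receive.
On the curves, Pb = 274/3 - (1/6)Q and Ps = 1885/24 + (5/24)Q; the wedge Ps − Pb = 8 gives 1885/24 + (5/24)Q − (274/3 - (1/6)Q) = 8, so Q' = 499/9.
Then Pb = 274/3 − (1/6)·(499/9) = 4433/54 and Ps = 1885/24 + (5/24)·(499/9) = 4865/54.
Government outlay = subsidy × quantity = 8 × 499/9 = 3992/9.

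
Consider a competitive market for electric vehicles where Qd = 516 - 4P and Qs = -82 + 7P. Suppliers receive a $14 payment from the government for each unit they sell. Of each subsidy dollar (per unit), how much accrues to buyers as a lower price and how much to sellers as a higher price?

Pre-subsidy: 516 - 4P = -82 + 7P gives P* = 598/11, Q* = 3284/11.
With the subsidy, sellers receive Ps = Pb + 14 for each unit, where Pb is the price buyers pay.
Supply in terms of Pb becomes Qs = -82 + 7(Pb + 14) = 16 + 7Pb. Setting this equal to demand: 516 - 4Pb = 16 + 7Pb, so Pb = 500/11.
Sellers receive Ps = 500/11 + 14 = 654/11; Q' = 516 − 4·(500/11) = 3676/11.
Buyers' price falls by P* − Pb = 598/11 − 500/11 = 98/11; sellers' price rises by Ps − P* = 654/11 − 598/11 = 56/11.

Buyers gain 98/11 per unit; sellers gain 56/11 per unit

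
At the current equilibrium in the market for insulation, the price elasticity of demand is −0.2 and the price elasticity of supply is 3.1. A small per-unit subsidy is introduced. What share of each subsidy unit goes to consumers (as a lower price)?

Consumer share = 31/33

For a small subsidy around the equilibrium, the benefit split depends on the relative slopes, which at a point are proportional to the elasticities.
Buyer share = εs/(εs + |εd|) = 3.1/(3.1 + 0.2) = 31/33; seller share = |εd|/(εs + |εd|) = 2/33.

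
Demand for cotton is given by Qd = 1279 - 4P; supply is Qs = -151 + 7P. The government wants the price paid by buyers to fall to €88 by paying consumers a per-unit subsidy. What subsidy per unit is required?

Required subsidy s = €66 per unit

At a buyer price of 88, quantity demanded is 1279 − 4·88 = 927.
Sellers supply 927 only when they receive Ps with -151 + 7·Ps = 927, i.e. Ps = 154.
s = Ps − Pb = 154 − 88 = 66.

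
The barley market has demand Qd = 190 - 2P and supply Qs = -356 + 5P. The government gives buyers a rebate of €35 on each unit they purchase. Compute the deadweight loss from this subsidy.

Pre-subsidy: 190 - 2P = -356 + 5P gives P* = 78, Q* = 34.
With the rebate, buyers effectively pay Pb = Ps − 35, where Ps is the price sellers receive.
Demand in terms of Ps becomes Qd = 190 − 2(Ps − 35) = 260 - 2Ps. Setting this equal to supply: 260 - 2Ps = -356 + 5Ps, so Ps = 88.
Buyers pay Pb = 88 − 35 = 53; Q' = -356 + 5·88 = 84.
The subsidy expands output by 84 − 34 = 50 past the efficient level; on those units the gap between marginal cost and willingness to pay runs from 0 up to 35.
DWL = ½ × 35 × 50 = 875.

Deadweight loss = €875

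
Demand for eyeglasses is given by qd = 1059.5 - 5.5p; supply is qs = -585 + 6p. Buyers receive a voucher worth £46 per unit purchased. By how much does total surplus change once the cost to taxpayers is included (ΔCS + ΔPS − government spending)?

Net change in total surplus = -£3036

Pre-subsidy: 1059.5 - 5.5p = -585 + 6p gives p* = 143, q* = 273.
With the rebate, buyers effectively pay pb = ps − 46, where ps is the price sellers receive.
Demand in terms of ps becomes qd = 1059.5 − 5.5(ps − 46) = 1312.5 - 5.5ps. Setting this equal to supply: 1312.5 - 5.5ps = -585 + 6ps, so ps = 165.
Buyers pay pb = 165 − 46 = 119; q' = -585 + 6·165 = 405.
ΔCS = ½(273 + 405)(143 − 119) = 8136; ΔPS = ½(273 + 405)(165 − 143) = 7458.
Government spending = 46 × 405 = 18630.
Net change = 8136 + 7458 − 18630 = -3036. The loss equals the DWL triangle ½·46·132.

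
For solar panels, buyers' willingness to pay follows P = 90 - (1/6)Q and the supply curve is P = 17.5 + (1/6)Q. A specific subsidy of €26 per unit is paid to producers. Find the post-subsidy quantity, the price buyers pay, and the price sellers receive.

Pre-subsidy: 90 - (1/6)Q = 17.5 + (1/6)Q gives Q* = 217.5 and P* = 53.75.
With the subsidy, sellers receive Ps = Pb + 26 for each unit, where Pb is the price buyers pay.
On the curves, Pb = 90 - (1/6)Q and Ps = 17.5 + (1/6)Q; the wedge Ps − Pb = 26 gives 17.5 + (1/6)Q − (90 - (1/6)Q) = 26, so Q' = 295.5.
Then Pb = 90 − (1/6)·295.5 = 40.75 and Ps = 17.5 + (1/6)·295.5 = 66.75.

Q' = 295.5; buyers pay €40.75; sellers receive €66.75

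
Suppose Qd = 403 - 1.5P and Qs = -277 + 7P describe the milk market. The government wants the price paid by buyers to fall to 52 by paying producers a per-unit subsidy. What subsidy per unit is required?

At a buyer price of 52, quantity demanded is 403 − 1.5·52 = 325.
Sellers supply 325 only when they receive Ps with -277 + 7·Ps = 325, i.e. Ps = 86.
s = Ps − Pb = 86 − 52 = 34.

Required subsidy s = 34 per unit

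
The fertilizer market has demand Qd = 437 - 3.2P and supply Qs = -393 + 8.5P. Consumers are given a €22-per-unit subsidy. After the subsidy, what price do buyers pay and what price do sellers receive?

Pre-subsidy: 437 - 3.2P = -393 + 8.5P gives P* = 8300/117, Q* = 24569/117.
With the rebate, buyers effectively pay Pb = Ps − 22, where Ps is the price sellers receive.
Demand in terms of Ps becomes Qd = 437 − 3.2(Ps − 22) = 507.4 - 3.2Ps. Setting this equal to supply: 507.4 - 3.2Ps = -393 + 8.5Ps, so Ps = 9004/117.
Buyers pay Pb = 9004/117 − 22 = 6430/117; Q' = -393 + 8.5·(9004/117) = 30553/117.

Buyers pay 6430/117; sellers receive 9004/117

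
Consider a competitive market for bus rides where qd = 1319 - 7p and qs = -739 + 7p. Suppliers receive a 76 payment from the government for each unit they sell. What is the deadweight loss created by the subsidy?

Deadweight loss = 10108

Pre-subsidy: 1319 - 7p = -739 + 7p gives p* = 147, q* = 290.
With the subsidy, sellers receive ps = pb + 76 for each unit, where pb is the price buyers pay.
Supply in terms of pb becomes qs = -739 + 7(pb + 76) = -207 + 7pb. Setting this equal to demand: 1319 - 7pb = -207 + 7pb, so pb = 109.
Sellers receive ps = 109 + 76 = 185; q' = 1319 − 7·109 = 556.
The subsidy expands output by 556 − 290 = 266 past the efficient level; on those units the gap between marginal cost and willingness to pay runs from 0 up to 76.
DWL = ½ × 76 × 266 = 10108.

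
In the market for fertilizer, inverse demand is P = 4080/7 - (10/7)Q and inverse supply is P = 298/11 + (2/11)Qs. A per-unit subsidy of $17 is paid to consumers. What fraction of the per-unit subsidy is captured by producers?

Pre-subsidy: 4080/7 - (10/7)Q = 298/11 + (2/11)Q gives Q* = 21397/62 and P* = 2785/31.
With the rebate, buyers effectively pay Pb = Ps − 17, where Ps is the price sellers receive.
On the curves, Pb = 4080/7 - (10/7)Q and Ps = 298/11 + (2/11)Q; the wedge Ps − Pb = 17 gives 298/11 + (2/11)Q − (4080/7 - (10/7)Q) = 17, so Q' = 44103/124.
Then Pb = 4080/7 − (10/7)·(44103/124) = 4635/62 and Ps = 298/11 + (2/11)·(44103/124) = 5689/62.
Buyers' price falls by P* − Pb = 2785/31 − 4635/62 = 935/62; sellers' price rises by Ps − P* = 5689/62 − 2785/31 = 119/62.
So producers capture (119/62)/17 = 7/62 of each unit of subsidy.

Producer share = 7/62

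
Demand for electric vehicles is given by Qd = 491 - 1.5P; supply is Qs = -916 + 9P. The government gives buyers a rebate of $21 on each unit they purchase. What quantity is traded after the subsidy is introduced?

Pre-subsidy: 491 - 1.5P = -916 + 9P gives P* = 134, Q* = 290.
With the rebate, buyers effectively pay Pb = Ps − 21, where Ps is the price sellers receive.
Demand in terms of Ps becomes Qd = 491 − 1.5(Ps − 21) = 522.5 - 1.5Ps. Setting this equal to supply: 522.5 - 1.5Ps = -916 + 9Ps, so Ps = 137.
Buyers pay Pb = 137 − 21 = 116; Q' = -916 + 9·137 = 317.

Q' = 317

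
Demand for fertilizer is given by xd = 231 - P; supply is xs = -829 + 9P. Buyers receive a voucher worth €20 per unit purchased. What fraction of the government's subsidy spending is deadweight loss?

Pre-subsidy: 231 - P = -829 + 9P gives P* = 106, x* = 125.
With the rebate, buyers effectively pay Pb = Ps − 20, where Ps is the price sellers receive.
Demand in terms of Ps becomes xd = 231 − 1(Ps − 20) = 251 - Ps. Setting this equal to supply: 251 - Ps = -829 + 9Ps, so Ps = 108.
Buyers pay Pb = 108 − 20 = 88; x' = -829 + 9·108 = 143.
ΔCS = ½(125 + 143)(106 − 88) = 2412; ΔPS = ½(125 + 143)(108 − 106) = 268.
Government spending = 20 × 143 = 2860.
DWL = ½ × 20 × (143 − 125) = 180; fraction = 180 / 2860 = 9/143.

DWL / government spending = 9/143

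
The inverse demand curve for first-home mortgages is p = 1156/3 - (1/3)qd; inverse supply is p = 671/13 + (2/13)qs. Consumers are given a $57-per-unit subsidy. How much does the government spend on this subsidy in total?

Pre-subsidy: 1156/3 - (1/3)q = 671/13 + (2/13)q gives q* = 685 and p* = 157.
With the rebate, buyers effectively pay pb = ps − 57, where ps is the price sellers receive.
On the curves, pb = 1156/3 - (1/3)q and ps = 671/13 + (2/13)q; the wedge ps − pb = 57 gives 671/13 + (2/13)q − (1156/3 - (1/3)q) = 57, so q' = 802.
Then pb = 1156/3 − (1/3)·802 = 118 and ps = 671/13 + (2/13)·802 = 175.
Government outlay = subsidy × quantity = 57 × 802 = 45714.

Government cost = $45714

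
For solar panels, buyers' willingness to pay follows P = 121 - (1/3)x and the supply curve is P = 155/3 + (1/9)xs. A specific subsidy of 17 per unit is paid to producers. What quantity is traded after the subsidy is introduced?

x' = 194.25

Pre-subsidy: 121 - (1/3)x = 155/3 + (1/9)x gives x* = 156 and P* = 69.
With the subsidy, sellers receive Ps = Pb + 17 for each unit, where Pb is the price buyers pay.
On the curves, Pb = 121 - (1/3)x and Ps = 155/3 + (1/9)x; the wedge Ps − Pb = 17 gives 155/3 + (1/9)x − (121 - (1/3)x) = 17, so x' = 194.25.
Then Pb = 121 − (1/3)·194.25 = 56.25 and Ps = 155/3 + (1/9)·194.25 = 73.25.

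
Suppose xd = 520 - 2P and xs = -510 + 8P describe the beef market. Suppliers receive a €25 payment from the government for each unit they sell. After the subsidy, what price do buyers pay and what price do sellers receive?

Buyers pay €83; sellers receive €108

Pre-subsidy: 520 - 2P = -510 + 8P gives P* = 103, x* = 314.
With the subsidy, sellers receive Ps = Pb + 25 for each unit, where Pb is the price buyers pay.
Supply in terms of Pb becomes xs = -510 + 8(Pb + 25) = -310 + 8Pb. Setting this equal to demand: 520 - 2Pb = -310 + 8Pb, so Pb = 83.
Sellers receive Ps = 83 + 25 = 108; x' = 520 − 2·83 = 354.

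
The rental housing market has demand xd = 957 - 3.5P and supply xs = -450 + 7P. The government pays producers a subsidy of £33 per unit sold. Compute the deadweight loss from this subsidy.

Pre-subsidy: 957 - 3.5P = -450 + 7P gives P* = 134, x* = 488.
With the subsidy, sellers receive Ps = Pb + 33 for each unit, where Pb is the price buyers pay.
Supply in terms of Pb becomes xs = -450 + 7(Pb + 33) = -219 + 7Pb. Setting this equal to demand: 957 - 3.5Pb = -219 + 7Pb, so Pb = 112.
Sellers receive Ps = 112 + 33 = 145; x' = 957 − 3.5·112 = 565.
The subsidy expands output by 565 − 488 = 77 past the efficient level; on those units the gap between marginal cost and willingness to pay runs from 0 up to 33.
DWL = ½ × 33 × 77 = 1270.5.

Deadweight loss = £1270.5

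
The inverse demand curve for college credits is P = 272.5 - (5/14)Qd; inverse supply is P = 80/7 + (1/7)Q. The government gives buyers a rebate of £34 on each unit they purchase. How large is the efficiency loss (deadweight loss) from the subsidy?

Deadweight loss = £1156

Pre-subsidy: 272.5 - (5/14)Q = 80/7 + (1/7)Q gives Q* = 3655/7 and P* = 4215/49.
With the rebate, buyers effectively pay Pb = Ps − 34, where Ps is the price sellers receive.
On the curves, Pb = 272.5 - (5/14)Q and Ps = 80/7 + (1/7)Q; the wedge Ps − Pb = 34 gives 80/7 + (1/7)Q − (272.5 - (5/14)Q) = 34, so Q' = 4131/7.
Then Pb = 272.5 − (5/14)·(4131/7) = 3025/49 and Ps = 80/7 + (1/7)·(4131/7) = 4691/49.
The subsidy expands output by 4131/7 − 3655/7 = 68 past the efficient level; on those units the gap between marginal cost and willingness to pay runs from 0 up to 34.
DWL = ½ × 34 × 68 = 1156.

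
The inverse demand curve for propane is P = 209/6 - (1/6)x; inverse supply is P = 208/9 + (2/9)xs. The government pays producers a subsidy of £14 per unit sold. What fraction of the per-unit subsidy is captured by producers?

Pre-subsidy: 209/6 - (1/6)x = 208/9 + (2/9)x gives x* = 211/7 and P* = 626/21.
With the subsidy, sellers receive Ps = Pb + 14 for each unit, where Pb is the price buyers pay.
On the curves, Pb = 209/6 - (1/6)x and Ps = 208/9 + (2/9)x; the wedge Ps − Pb = 14 gives 208/9 + (2/9)x − (209/6 - (1/6)x) = 14, so x' = 463/7.
Then Pb = 209/6 − (1/6)·(463/7) = 500/21 and Ps = 208/9 + (2/9)·(463/7) = 794/21.
Buyers' price falls by P* − Pb = 626/21 − 500/21 = 6; sellers' price rises by Ps − P* = 794/21 − 626/21 = 8.
So producers capture 8/14 = 4/7 of each unit of subsidy.

Producer share = 4/7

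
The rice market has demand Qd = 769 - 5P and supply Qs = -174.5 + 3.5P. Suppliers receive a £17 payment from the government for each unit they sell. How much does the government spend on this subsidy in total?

Pre-subsidy: 769 - 5P = -174.5 + 3.5P gives P* = 111, Q* = 214.
With the subsidy, sellers receive Ps = Pb + 17 for each unit, where Pb is the price buyers pay.
Supply in terms of Pb becomes Qs = -174.5 + 3.5(Pb + 17) = -115 + 3.5Pb. Setting this equal to demand: 769 - 5Pb = -115 + 3.5Pb, so Pb = 104.
Sellers receive Ps = 104 + 17 = 121; Q' = 769 − 5·104 = 249.
Government outlay = subsidy × quantity = 17 × 249 = 4233.

Government cost = £4233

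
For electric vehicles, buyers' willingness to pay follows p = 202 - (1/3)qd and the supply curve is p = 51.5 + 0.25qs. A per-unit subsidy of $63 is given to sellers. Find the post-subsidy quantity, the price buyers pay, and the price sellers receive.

q' = 366; buyers pay $80; sellers receive $143

Pre-subsidy: 202 - (1/3)q = 51.5 + 0.25q gives q* = 258 and p* = 116.
With the subsidy, sellers receive ps = pb + 63 for each unit, where pb is the price buyers pay.
On the curves, pb = 202 - (1/3)q and ps = 51.5 + 0.25q; the wedge ps − pb = 63 gives 51.5 + 0.25q − (202 - (1/3)q) = 63, so q' = 366.
Then pb = 202 − (1/3)·366 = 80 and ps = 51.5 + 0.25·366 = 143.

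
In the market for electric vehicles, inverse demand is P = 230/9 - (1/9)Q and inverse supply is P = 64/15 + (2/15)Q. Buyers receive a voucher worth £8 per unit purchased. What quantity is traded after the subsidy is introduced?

Pre-subsidy: 230/9 - (1/9)Q = 64/15 + (2/15)Q gives Q* = 958/11 and P* = 524/33.
With the rebate, buyers effectively pay Pb = Ps − 8, where Ps is the price sellers receive.
On the curves, Pb = 230/9 - (1/9)Q and Ps = 64/15 + (2/15)Q; the wedge Ps − Pb = 8 gives 64/15 + (2/15)Q − (230/9 - (1/9)Q) = 8, so Q' = 1318/11.
Then Pb = 230/9 − (1/9)·(1318/11) = 404/33 and Ps = 64/15 + (2/15)·(1318/11) = 668/33.

Q' = 1318/11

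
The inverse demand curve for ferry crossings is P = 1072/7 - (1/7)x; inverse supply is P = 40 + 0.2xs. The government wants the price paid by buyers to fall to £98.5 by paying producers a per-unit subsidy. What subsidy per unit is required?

Required subsidy s = £18 per unit

At a buyer price of 98.5, quantity demanded is 1072 − 7·98.5 = 382.5.
Sellers supply 382.5 only when they receive Ps = 40 + 0.2·382.5 = 116.5.
s = Ps − Pb = 116.5 − 98.5 = 18.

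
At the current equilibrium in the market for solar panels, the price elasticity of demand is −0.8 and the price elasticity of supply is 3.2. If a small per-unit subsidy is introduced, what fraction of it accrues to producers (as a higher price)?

For a small subsidy around the equilibrium, the benefit split depends on the relative slopes, which at a point are proportional to the elasticities.
Buyer share = εs/(εs + |εd|) = 3.2/(3.2 + 0.8) = 0.8; seller share = |εd|/(εs + |εd|) = 0.2.
So producers capture 0.2 of the subsidy.

Producer share = 0.2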